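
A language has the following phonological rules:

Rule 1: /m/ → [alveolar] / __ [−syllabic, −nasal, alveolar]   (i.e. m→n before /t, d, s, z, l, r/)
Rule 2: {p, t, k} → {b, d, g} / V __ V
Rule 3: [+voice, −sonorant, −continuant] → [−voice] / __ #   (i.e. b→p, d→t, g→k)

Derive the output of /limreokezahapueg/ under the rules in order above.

Rule 1 (nasal place assimilation): /m/ precedes the alveolar consonant /r/, so it assimilates in place to [n]. /limreokezahapueg/ → linreokezahapueg.
Rule 2 (intervocalic voicing): /k/ is a voiceless stop between vowels /o/ and /e/, so it voices to [g]. /p/ is a voiceless stop between vowels /a/ and /u/, so it voices to [b]. /linreokezahapueg/ → linreogezahabueg.
Rule 3 (final devoicing): /g/ is a voiced stop in word-final position, so it devoices to [k]. /linreogezahabueg/ → linreogezahabuek.

linreogezahabuek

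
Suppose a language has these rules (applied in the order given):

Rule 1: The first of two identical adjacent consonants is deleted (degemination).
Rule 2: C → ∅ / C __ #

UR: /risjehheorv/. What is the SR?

Rule 1 (degemination): /hh/ is a geminate; the first /h/ deletes. /risjehheorv/ → risjeheorv.
Rule 2 (final cluster simplification): /v/ is the second consonant of a word-final cluster /rv/, so it deletes. /risjeheorv/ → risjeheor.

risjeheor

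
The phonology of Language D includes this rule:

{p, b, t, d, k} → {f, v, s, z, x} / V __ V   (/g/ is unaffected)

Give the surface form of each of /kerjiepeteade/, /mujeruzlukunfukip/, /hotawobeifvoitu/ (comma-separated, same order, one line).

kerjiefeseaze, mujeruzluxunfuxip, hosawoveifvoisu

/kerjiepeteade/: /p/ is a stop between vowels /e/ and /e/, so it spirantizes to the fricative [f]. /t/ is a stop between vowels /e/ and /e/, so it spirantizes to the fricative [s]. /d/ is a stop between vowels /a/ and /e/, so it spirantizes to the fricative [z]. → [kerjiefeseaze].
/mujeruzlukunfukip/: /k/ is a stop between vowels /u/ and /u/, so it spirantizes to the fricative [x]. /k/ is a stop between vowels /u/ and /i/, so it spirantizes to the fricative [x]. → [mujeruzluxunfuxip].
/hotawobeifvoitu/: /t/ is a stop between vowels /o/ and /a/, so it spirantizes to the fricative [s]. /b/ is a stop between vowels /o/ and /e/, so it spirantizes to the fricative [v]. /t/ is a stop between vowels /i/ and /u/, so it spirantizes to the fricative [s]. → [hosawoveifvoisu].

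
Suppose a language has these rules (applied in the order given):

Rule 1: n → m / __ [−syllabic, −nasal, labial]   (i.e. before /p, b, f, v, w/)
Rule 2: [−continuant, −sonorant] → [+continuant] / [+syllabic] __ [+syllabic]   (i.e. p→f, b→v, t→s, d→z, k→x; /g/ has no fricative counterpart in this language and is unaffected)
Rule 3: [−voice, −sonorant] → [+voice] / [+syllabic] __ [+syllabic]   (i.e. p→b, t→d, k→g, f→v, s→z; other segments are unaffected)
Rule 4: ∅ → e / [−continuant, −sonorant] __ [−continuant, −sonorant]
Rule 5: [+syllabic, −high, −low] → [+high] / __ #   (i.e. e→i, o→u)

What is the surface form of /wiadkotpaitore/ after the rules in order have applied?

wiadekotepaizori

Rule 1 (nasal place assimilation): no segment meets the environment; /wiadkotpaitore/ is unchanged.
Rule 2 (intervocalic spirantization): /t/ is a stop between vowels /i/ and /o/, so it spirantizes to the fricative [s]. /wiadkotpaitore/ → wiadkotpaisore.
Rule 3 (intervocalic voicing): /s/ is a voiceless obstruent between vowels /i/ and /o/, so it voices to [z]. /wiadkotpaisore/ → wiadkotpaizore.
Rule 4 (stop-cluster e-epenthesis): /d/ and /k/ form a stop–stop cluster, so [e] is inserted between them. /t/ and /p/ form a stop–stop cluster, so [e] is inserted between them. /wiadkotpaizore/ → wiadekotepaizore.
Rule 5 (final vowel raising): /e/ is a mid vowel in word-final position, so it raises to [i]. /wiadekotepaizore/ → wiadekotepaizori.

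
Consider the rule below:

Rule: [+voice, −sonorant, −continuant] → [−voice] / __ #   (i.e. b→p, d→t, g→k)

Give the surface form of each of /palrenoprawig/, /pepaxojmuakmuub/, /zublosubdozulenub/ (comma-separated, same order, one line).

palrenoprawik, pepaxojmuakmuup, zublosubdozulenup

/palrenoprawig/: /g/ is a voiced stop in word-final position, so it devoices to [k]. → [palrenoprawik].
/pepaxojmuakmuub/: /b/ is a voiced stop in word-final position, so it devoices to [p]. → [pepaxojmuakmuup].
/zublosubdozulenub/: /b/ is a voiced stop in word-final position, so it devoices to [p]. → [zublosubdozulenup].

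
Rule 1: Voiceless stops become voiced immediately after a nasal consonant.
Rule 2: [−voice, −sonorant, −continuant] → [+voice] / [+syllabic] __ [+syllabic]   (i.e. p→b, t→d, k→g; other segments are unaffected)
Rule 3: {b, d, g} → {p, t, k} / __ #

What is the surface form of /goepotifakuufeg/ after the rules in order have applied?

goebodifaguufek

Rule 1 (post-nasal voicing): no segment meets the environment; /goepotifakuufeg/ is unchanged.
Rule 2 (intervocalic voicing): /p/ is a voiceless stop between vowels /e/ and /o/, so it voices to [b]. /t/ is a voiceless stop between vowels /o/ and /i/, so it voices to [d]. /k/ is a voiceless stop between vowels /a/ and /u/, so it voices to [g]. /goepotifakuufeg/ → goebodifaguufeg.
Rule 3 (final devoicing): /g/ is a voiced stop in word-final position, so it devoices to [k]. /goebodifaguufeg/ → goebodifaguufek.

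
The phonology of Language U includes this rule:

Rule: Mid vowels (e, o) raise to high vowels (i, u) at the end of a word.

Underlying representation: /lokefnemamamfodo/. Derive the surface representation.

/o/ is a mid vowel in word-final position, so it raises to [u].
The other instances of /o/, /e/ do not occur in the required environment and remain unchanged.
Surface form: [lokefnemamamfodu].

lokefnemamamfodu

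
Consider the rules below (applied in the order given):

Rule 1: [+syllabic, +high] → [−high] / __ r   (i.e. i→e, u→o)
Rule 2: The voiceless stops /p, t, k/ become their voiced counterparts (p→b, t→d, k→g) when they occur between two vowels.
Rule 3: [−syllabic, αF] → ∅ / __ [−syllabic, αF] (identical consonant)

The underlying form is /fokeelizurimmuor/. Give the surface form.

Rule 1 (pre-rhotic lowering): /u/ is a high vowel immediately before /r/, so it lowers to [o]. /fokeelizurimmuor/ → fokeelizorimmuor.
Rule 2 (intervocalic voicing): /k/ is a voiceless stop between vowels /o/ and /e/, so it voices to [g]. /fokeelizorimmuor/ → fogeelizorimmuor.
Rule 3 (degemination): /mm/ is a geminate; the first /m/ deletes. /fogeelizorimmuor/ → fogeelizorimuor.

fogeelizorimuor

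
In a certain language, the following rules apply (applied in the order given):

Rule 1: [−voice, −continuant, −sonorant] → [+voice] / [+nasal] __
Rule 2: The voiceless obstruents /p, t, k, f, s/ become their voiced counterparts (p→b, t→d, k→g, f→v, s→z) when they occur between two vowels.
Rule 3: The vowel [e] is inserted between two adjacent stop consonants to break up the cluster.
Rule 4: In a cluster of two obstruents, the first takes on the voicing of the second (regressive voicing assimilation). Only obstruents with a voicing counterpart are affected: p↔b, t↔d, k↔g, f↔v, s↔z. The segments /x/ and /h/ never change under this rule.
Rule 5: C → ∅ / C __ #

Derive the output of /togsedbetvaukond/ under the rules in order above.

Rule 1 (post-nasal voicing): no segment meets the environment; /togsedbetvaukond/ is unchanged.
Rule 2 (intervocalic voicing): /k/ is a voiceless obstruent between vowels /u/ and /o/, so it voices to [g]. /togsedbetvaukond/ → togsedbetvaugond.
Rule 3 (stop-cluster e-epenthesis): /d/ and /b/ form a stop–stop cluster, so [e] is inserted between them. /togsedbetvaugond/ → togsedebetvaugond.
Rule 4 (regressive voicing assimilation): /g/ precedes the voiceless obstruent /s/, so it devoices to [k] by assimilation. /t/ precedes the voiced obstruent /v/, so it voices to [d] by assimilation. /togsedebetvaugond/ → toksedebedvaugond.
Rule 5 (final cluster simplification): /d/ is the second consonant of a word-final cluster /nd/, so it deletes. /toksedebedvaugond/ → toksedebedvaugon.

toksedebedvaugon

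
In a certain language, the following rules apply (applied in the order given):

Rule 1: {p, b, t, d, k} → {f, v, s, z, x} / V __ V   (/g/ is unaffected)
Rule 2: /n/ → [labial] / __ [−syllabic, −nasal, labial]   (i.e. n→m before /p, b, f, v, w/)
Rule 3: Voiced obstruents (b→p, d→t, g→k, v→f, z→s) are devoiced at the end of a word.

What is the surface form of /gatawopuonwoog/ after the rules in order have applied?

Rule 1 (intervocalic spirantization): /t/ is a stop between vowels /a/ and /a/, so it spirantizes to the fricative [s]. /p/ is a stop between vowels /o/ and /u/, so it spirantizes to the fricative [f]. /gatawopuonwoog/ → gasawofuonwoog.
Rule 2 (nasal place assimilation): /n/ precedes the labial consonant /w/, so it assimilates in place to [m]. /gasawofuonwoog/ → gasawofuomwoog.
Rule 3 (final devoicing): /g/ is a voiced obstruent in word-final position, so it devoices to [k]. /gasawofuomwoog/ → gasawofuomwook.

gasawofuomwook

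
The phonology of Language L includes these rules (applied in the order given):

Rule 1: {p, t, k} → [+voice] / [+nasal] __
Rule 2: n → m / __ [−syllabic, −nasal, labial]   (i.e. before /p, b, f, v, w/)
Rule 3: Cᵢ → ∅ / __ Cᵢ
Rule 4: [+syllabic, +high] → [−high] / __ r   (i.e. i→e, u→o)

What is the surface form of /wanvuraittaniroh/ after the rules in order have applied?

Rule 1 (post-nasal voicing): no segment meets the environment; /wanvuraittaniroh/ is unchanged.
Rule 2 (nasal place assimilation): /n/ precedes the labial consonant /v/, so it assimilates in place to [m]. /wanvuraittaniroh/ → wamvuraittaniroh.
Rule 3 (degemination): /tt/ is a geminate; the first /t/ deletes. /wamvuraittaniroh/ → wamvuraitaniroh.
Rule 4 (pre-rhotic lowering): /u/ is a high vowel immediately before /r/, so it lowers to [o]. /i/ is a high vowel immediately before /r/, so it lowers to [e]. /wamvuraitaniroh/ → wamvoraitaneroh.

wamvoraitaneroh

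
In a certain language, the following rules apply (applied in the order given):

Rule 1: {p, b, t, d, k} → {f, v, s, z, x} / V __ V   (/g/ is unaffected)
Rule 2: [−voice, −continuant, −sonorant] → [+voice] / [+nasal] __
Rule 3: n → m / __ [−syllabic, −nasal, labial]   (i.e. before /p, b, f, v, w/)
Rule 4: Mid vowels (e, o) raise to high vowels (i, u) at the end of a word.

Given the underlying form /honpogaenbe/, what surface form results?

hombogaembi

Rule 1 (intervocalic spirantization): no segment meets the environment; /honpogaenbe/ is unchanged.
Rule 2 (post-nasal voicing): /p/ is a voiceless stop immediately after the nasal /n/, so it voices to [b]. /honpogaenbe/ → honbogaenbe.
Rule 3 (nasal place assimilation): /n/ precedes the labial consonant /b/, so it assimilates in place to [m]. /n/ precedes the labial consonant /b/, so it assimilates in place to [m]. /honbogaenbe/ → hombogaembe.
Rule 4 (final vowel raising): /e/ is a mid vowel in word-final position, so it raises to [i]. /hombogaembe/ → hombogaembi.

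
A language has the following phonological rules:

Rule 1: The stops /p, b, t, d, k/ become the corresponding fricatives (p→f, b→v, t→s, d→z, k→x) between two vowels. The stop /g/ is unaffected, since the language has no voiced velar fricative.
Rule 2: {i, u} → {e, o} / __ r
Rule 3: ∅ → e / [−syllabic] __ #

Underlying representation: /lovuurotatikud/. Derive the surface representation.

Rule 1 (intervocalic spirantization): /t/ is a stop between vowels /o/ and /a/, so it spirantizes to the fricative [s]. /t/ is a stop between vowels /a/ and /i/, so it spirantizes to the fricative [s]. /k/ is a stop between vowels /i/ and /u/, so it spirantizes to the fricative [x]. /lovuurotatikud/ → lovuurosasixud.
Rule 2 (pre-rhotic lowering): /u/ is a high vowel immediately before /r/, so it lowers to [o]. /lovuurosasixud/ → lovuorosasixud.
Rule 3 (final e-epenthesis): the form ends in the consonant /d/, so [e] is inserted word-finally. /lovuorosasixud/ → lovuorosasixude.

lovuorosasixude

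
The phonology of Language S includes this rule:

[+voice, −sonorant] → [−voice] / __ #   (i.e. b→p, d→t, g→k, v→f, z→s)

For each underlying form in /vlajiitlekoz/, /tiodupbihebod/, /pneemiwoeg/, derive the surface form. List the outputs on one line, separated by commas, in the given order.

/vlajiitlekoz/: /z/ is a voiced obstruent in word-final position, so it devoices to [s]. → [vlajiitlekos].
/tiodupbihebod/: /d/ is a voiced obstruent in word-final position, so it devoices to [t]. → [tiodupbihebot].
/pneemiwoeg/: /g/ is a voiced obstruent in word-final position, so it devoices to [k]. → [pneemiwoek].

vlajiitlekos, tiodupbihebot, pneemiwoek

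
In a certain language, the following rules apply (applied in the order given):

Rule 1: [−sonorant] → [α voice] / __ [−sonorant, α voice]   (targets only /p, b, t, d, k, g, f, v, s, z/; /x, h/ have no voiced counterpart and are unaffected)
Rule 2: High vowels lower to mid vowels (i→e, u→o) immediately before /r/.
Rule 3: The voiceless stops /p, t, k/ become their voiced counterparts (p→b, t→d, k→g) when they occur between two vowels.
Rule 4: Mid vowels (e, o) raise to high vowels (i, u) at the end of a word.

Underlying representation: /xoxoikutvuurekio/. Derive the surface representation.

xoxoigudvuoregiu

Rule 1 (regressive voicing assimilation): /t/ precedes the voiced obstruent /v/, so it voices to [d] by assimilation. /xoxoikutvuurekio/ → xoxoikudvuurekio.
Rule 2 (pre-rhotic lowering): /u/ is a high vowel immediately before /r/, so it lowers to [o]. /xoxoikudvuurekio/ → xoxoikudvuorekio.
Rule 3 (intervocalic voicing): /k/ is a voiceless stop between vowels /i/ and /u/, so it voices to [g]. /k/ is a voiceless stop between vowels /e/ and /i/, so it voices to [g]. /xoxoikudvuorekio/ → xoxoigudvuoregio.
Rule 4 (final vowel raising): /o/ is a mid vowel in word-final position, so it raises to [u]. /xoxoigudvuoregio/ → xoxoigudvuoregiu.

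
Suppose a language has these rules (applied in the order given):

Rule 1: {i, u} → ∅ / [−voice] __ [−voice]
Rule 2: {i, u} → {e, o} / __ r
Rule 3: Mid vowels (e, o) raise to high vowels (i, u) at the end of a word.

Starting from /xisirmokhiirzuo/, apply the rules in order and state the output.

Rule 1 (high vowel syncope): /i/ is a high vowel flanked by voiceless consonants /x/ and /s/, so it deletes. /xisirmokhiirzuo/ → xsirmokhiirzuo.
Rule 2 (pre-rhotic lowering): /i/ is a high vowel immediately before /r/, so it lowers to [e]. /i/ is a high vowel immediately before /r/, so it lowers to [e]. /xsirmokhiirzuo/ → xsermokhierzuo.
Rule 3 (final vowel raising): /o/ is a mid vowel in word-final position, so it raises to [u]. /xsermokhierzuo/ → xsermokhierzuu.

xsermokhierzuu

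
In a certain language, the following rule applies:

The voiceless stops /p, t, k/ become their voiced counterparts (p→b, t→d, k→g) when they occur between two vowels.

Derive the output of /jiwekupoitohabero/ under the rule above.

jiweguboidohabero

/k/ is a voiceless stop between vowels /e/ and /u/, so it voices to [g].
/p/ is a voiceless stop between vowels /u/ and /o/, so it voices to [b].
/t/ is a voiceless stop between vowels /i/ and /o/, so it voices to [d].
Surface form: [jiweguboidohabero].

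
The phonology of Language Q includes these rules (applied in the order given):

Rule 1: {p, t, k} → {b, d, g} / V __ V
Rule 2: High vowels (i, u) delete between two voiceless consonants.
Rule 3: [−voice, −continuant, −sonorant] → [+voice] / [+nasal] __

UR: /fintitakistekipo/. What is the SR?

findidagistegibo

Rule 1 (intervocalic voicing): /t/ is a voiceless stop between vowels /i/ and /a/, so it voices to [d]. /k/ is a voiceless stop between vowels /a/ and /i/, so it voices to [g]. /k/ is a voiceless stop between vowels /e/ and /i/, so it voices to [g]. /p/ is a voiceless stop between vowels /i/ and /o/, so it voices to [b]. /fintitakistekipo/ → fintidagistegibo.
Rule 2 (high vowel syncope): no segment meets the environment; /fintidagistegibo/ is unchanged.
Rule 3 (post-nasal voicing): /t/ is a voiceless stop immediately after the nasal /n/, so it voices to [d]. /fintidagistegibo/ → findidagistegibo.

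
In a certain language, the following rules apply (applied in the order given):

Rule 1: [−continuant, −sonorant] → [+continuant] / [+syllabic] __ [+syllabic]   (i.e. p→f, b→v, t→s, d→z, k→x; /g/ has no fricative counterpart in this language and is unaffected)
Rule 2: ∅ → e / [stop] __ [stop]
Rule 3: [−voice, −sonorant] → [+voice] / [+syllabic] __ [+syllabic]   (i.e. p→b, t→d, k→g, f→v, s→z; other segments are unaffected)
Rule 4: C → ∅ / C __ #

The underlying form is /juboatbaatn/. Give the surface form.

Rule 1 (intervocalic spirantization): /b/ is a stop between vowels /u/ and /o/, so it spirantizes to the fricative [v]. /juboatbaatn/ → juvoatbaatn.
Rule 2 (stop-cluster e-epenthesis): /t/ and /b/ form a stop–stop cluster, so [e] is inserted between them. /juvoatbaatn/ → juvoatebaatn.
Rule 3 (intervocalic voicing): /t/ is a voiceless obstruent between vowels /a/ and /e/, so it voices to [d]. /juvoatebaatn/ → juvoadebaatn.
Rule 4 (final cluster simplification): /n/ is the second consonant of a word-final cluster /tn/, so it deletes. /juvoadebaatn/ → juvoadebaat.

juvoadebaat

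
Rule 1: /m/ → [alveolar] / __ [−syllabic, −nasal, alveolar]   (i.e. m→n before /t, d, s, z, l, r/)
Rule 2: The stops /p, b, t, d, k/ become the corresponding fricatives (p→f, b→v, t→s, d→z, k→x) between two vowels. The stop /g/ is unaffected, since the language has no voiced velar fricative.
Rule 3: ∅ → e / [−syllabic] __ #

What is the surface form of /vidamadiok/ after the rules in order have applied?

Rule 1 (nasal place assimilation): no segment meets the environment; /vidamadiok/ is unchanged.
Rule 2 (intervocalic spirantization): /d/ is a stop between vowels /i/ and /a/, so it spirantizes to the fricative [z]. /d/ is a stop between vowels /a/ and /i/, so it spirantizes to the fricative [z]. /vidamadiok/ → vizamaziok.
Rule 3 (final e-epenthesis): the form ends in the consonant /k/, so [e] is inserted word-finally. /vizamaziok/ → vizamazioke.

vizamazioke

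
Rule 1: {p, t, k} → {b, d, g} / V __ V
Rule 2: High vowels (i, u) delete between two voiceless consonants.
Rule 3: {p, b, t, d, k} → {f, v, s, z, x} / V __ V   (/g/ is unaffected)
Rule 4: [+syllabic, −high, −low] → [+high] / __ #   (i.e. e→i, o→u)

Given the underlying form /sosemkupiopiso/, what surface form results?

sosemkuviovisu

Rule 1 (intervocalic voicing): /p/ is a voiceless stop between vowels /u/ and /i/, so it voices to [b]. /p/ is a voiceless stop between vowels /o/ and /i/, so it voices to [b]. /sosemkupiopiso/ → sosemkubiobiso.
Rule 2 (high vowel syncope): no segment meets the environment; /sosemkubiobiso/ is unchanged.
Rule 3 (intervocalic spirantization): /b/ is a stop between vowels /u/ and /i/, so it spirantizes to the fricative [v]. /b/ is a stop between vowels /o/ and /i/, so it spirantizes to the fricative [v]. /sosemkubiobiso/ → sosemkuvioviso.
Rule 4 (final vowel raising): /o/ is a mid vowel in word-final position, so it raises to [u]. /sosemkuvioviso/ → sosemkuviovisu.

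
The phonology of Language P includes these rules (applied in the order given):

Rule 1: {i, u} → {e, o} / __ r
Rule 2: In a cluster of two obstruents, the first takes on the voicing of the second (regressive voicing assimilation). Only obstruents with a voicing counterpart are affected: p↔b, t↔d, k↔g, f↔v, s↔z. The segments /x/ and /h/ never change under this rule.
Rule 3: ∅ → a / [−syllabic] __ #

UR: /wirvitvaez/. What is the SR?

wervidvaeza

Rule 1 (pre-rhotic lowering): /i/ is a high vowel immediately before /r/, so it lowers to [e]. /wirvitvaez/ → wervitvaez.
Rule 2 (regressive voicing assimilation): /t/ precedes the voiced obstruent /v/, so it voices to [d] by assimilation. /wervitvaez/ → wervidvaez.
Rule 3 (final a-epenthesis): the form ends in the consonant /z/, so [a] is inserted word-finally. /wervidvaez/ → wervidvaeza.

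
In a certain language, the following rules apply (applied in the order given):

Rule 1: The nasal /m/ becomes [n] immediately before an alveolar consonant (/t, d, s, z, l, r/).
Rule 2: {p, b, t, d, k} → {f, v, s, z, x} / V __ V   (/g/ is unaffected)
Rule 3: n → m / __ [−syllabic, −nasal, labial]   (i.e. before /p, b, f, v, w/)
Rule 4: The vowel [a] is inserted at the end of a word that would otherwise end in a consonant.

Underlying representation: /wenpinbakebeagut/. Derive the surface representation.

Rule 1 (nasal place assimilation): no segment meets the environment; /wenpinbakebeagut/ is unchanged.
Rule 2 (intervocalic spirantization): /k/ is a stop between vowels /a/ and /e/, so it spirantizes to the fricative [x]. /b/ is a stop between vowels /e/ and /e/, so it spirantizes to the fricative [v]. /wenpinbakebeagut/ → wenpinbaxeveagut.
Rule 3 (nasal place assimilation): /n/ precedes the labial consonant /p/, so it assimilates in place to [m]. /n/ precedes the labial consonant /b/, so it assimilates in place to [m]. /wenpinbaxeveagut/ → wempimbaxeveagut.
Rule 4 (final a-epenthesis): the form ends in the consonant /t/, so [a] is inserted word-finally. /wempimbaxeveagut/ → wempimbaxeveaguta.

wempimbaxeveaguta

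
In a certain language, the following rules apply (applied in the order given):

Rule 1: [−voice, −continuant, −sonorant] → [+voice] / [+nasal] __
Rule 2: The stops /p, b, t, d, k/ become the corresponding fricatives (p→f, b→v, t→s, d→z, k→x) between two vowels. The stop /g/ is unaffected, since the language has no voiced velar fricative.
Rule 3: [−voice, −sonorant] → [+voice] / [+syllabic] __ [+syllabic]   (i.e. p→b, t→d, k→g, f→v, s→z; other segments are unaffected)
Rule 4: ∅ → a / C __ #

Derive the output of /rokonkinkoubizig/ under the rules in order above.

roxongingouviziga

Rule 1 (post-nasal voicing): /k/ is a voiceless stop immediately after the nasal /n/, so it voices to [g]. /k/ is a voiceless stop immediately after the nasal /n/, so it voices to [g]. /rokonkinkoubizig/ → rokongingoubizig.
Rule 2 (intervocalic spirantization): /k/ is a stop between vowels /o/ and /o/, so it spirantizes to the fricative [x]. /b/ is a stop between vowels /u/ and /i/, so it spirantizes to the fricative [v]. /rokongingoubizig/ → roxongingouvizig.
Rule 3 (intervocalic voicing): no segment meets the environment; /roxongingouvizig/ is unchanged.
Rule 4 (final a-epenthesis): the form ends in the consonant /g/, so [a] is inserted word-finally. /roxongingouvizig/ → roxongingouviziga.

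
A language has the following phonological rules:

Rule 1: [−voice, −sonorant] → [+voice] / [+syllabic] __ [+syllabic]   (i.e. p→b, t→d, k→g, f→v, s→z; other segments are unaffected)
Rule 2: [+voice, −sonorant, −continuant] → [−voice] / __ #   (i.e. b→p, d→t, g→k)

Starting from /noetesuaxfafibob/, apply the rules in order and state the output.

Rule 1 (intervocalic voicing): /t/ is a voiceless obstruent between vowels /e/ and /e/, so it voices to [d]. /s/ is a voiceless obstruent between vowels /e/ and /u/, so it voices to [z]. /f/ is a voiceless obstruent between vowels /a/ and /i/, so it voices to [v]. /noetesuaxfafibob/ → noedezuaxfavibob.
Rule 2 (final devoicing): /b/ is a voiced stop in word-final position, so it devoices to [p]. /noedezuaxfavibob/ → noedezuaxfavibop.

noedezuaxfavibop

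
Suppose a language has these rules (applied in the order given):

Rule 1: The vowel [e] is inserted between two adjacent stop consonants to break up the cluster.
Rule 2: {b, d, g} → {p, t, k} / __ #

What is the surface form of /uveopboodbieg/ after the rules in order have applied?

Rule 1 (stop-cluster e-epenthesis): /p/ and /b/ form a stop–stop cluster, so [e] is inserted between them. /d/ and /b/ form a stop–stop cluster, so [e] is inserted between them. /uveopboodbieg/ → uveopeboodebieg.
Rule 2 (final devoicing): /g/ is a voiced stop in word-final position, so it devoices to [k]. /uveopeboodebieg/ → uveopeboodebiek.

uveopeboodebiek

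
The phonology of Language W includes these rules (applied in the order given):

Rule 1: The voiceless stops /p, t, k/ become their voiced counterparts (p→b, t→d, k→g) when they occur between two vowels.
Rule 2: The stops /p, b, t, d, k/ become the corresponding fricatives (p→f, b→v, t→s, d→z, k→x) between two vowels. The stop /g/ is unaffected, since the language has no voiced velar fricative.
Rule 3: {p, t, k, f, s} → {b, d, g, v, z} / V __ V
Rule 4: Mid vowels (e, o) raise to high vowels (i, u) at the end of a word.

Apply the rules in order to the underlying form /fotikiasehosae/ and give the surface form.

Rule 1 (intervocalic voicing): /t/ is a voiceless stop between vowels /o/ and /i/, so it voices to [d]. /k/ is a voiceless stop between vowels /i/ and /i/, so it voices to [g]. /fotikiasehosae/ → fodigiasehosae.
Rule 2 (intervocalic spirantization): /d/ is a stop between vowels /o/ and /i/, so it spirantizes to the fricative [z]. /fodigiasehosae/ → fozigiasehosae.
Rule 3 (intervocalic voicing): /s/ is a voiceless obstruent between vowels /a/ and /e/, so it voices to [z]. /s/ is a voiceless obstruent between vowels /o/ and /a/, so it voices to [z]. /fozigiasehosae/ → fozigiazehozae.
Rule 4 (final vowel raising): /e/ is a mid vowel in word-final position, so it raises to [i]. /fozigiazehozae/ → fozigiazehozai.

fozigiazehozai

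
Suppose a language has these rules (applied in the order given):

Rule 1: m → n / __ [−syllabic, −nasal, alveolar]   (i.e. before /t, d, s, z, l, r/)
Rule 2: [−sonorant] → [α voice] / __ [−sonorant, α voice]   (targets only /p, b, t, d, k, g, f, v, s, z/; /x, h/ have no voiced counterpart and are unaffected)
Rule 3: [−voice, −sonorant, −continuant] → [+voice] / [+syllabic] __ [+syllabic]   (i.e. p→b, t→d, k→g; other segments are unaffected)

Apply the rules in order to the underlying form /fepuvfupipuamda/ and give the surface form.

Rule 1 (nasal place assimilation): /m/ precedes the alveolar consonant /d/, so it assimilates in place to [n]. /fepuvfupipuamda/ → fepuvfupipuanda.
Rule 2 (regressive voicing assimilation): /v/ precedes the voiceless obstruent /f/, so it devoices to [f] by assimilation. /fepuvfupipuanda/ → fepuffupipuanda.
Rule 3 (intervocalic voicing): /p/ is a voiceless stop between vowels /e/ and /u/, so it voices to [b]. /p/ is a voiceless stop between vowels /u/ and /i/, so it voices to [b]. /p/ is a voiceless stop between vowels /i/ and /u/, so it voices to [b]. /fepuffupipuanda/ → febuffubibuanda.

febuffubibuanda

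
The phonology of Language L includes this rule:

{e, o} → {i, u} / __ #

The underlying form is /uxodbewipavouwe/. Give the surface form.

Scanning /uxodbewipavouwe/: /o/ at position 3 is not in the conditioning environment; /e/ at position 6 is not in the conditioning environment; /o/ at position 12 is not in the conditioning environment; /e/ is a mid vowel in word-final position, so it raises to [i].
Result: [uxodbewipavouwi].

uxodbewipavouwi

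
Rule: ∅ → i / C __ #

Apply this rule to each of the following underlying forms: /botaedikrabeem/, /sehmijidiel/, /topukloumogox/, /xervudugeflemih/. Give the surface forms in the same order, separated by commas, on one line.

/botaedikrabeem/: the form ends in the consonant /m/, so [i] is inserted word-finally. → [botaedikrabeemi].
/sehmijidiel/: the form ends in the consonant /l/, so [i] is inserted word-finally. → [sehmijidieli].
/topukloumogox/: the form ends in the consonant /x/, so [i] is inserted word-finally. → [topukloumogoxi].
/xervudugeflemih/: the form ends in the consonant /h/, so [i] is inserted word-finally. → [xervudugeflemihi].

botaedikrabeemi, sehmijidieli, topukloumogoxi, xervudugeflemihi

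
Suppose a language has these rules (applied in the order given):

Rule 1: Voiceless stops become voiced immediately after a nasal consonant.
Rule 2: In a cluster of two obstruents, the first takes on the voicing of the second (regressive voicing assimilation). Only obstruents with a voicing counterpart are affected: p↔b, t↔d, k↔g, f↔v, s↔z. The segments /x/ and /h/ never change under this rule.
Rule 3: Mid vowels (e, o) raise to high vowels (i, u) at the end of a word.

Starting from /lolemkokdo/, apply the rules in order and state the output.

lolemgogdu

Rule 1 (post-nasal voicing): /k/ is a voiceless stop immediately after the nasal /m/, so it voices to [g]. /lolemkokdo/ → lolemgokdo.
Rule 2 (regressive voicing assimilation): /k/ precedes the voiced obstruent /d/, so it voices to [g] by assimilation. /lolemgokdo/ → lolemgogdo.
Rule 3 (final vowel raising): /o/ is a mid vowel in word-final position, so it raises to [u]. /lolemgogdo/ → lolemgogdu.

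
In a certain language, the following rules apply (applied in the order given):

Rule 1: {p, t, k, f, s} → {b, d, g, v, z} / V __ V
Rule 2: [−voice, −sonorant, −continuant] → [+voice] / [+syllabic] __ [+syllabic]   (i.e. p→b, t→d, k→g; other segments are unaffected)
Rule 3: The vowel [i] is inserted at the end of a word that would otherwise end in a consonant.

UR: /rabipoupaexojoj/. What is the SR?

Rule 1 (intervocalic voicing): /p/ is a voiceless obstruent between vowels /i/ and /o/, so it voices to [b]. /p/ is a voiceless obstruent between vowels /u/ and /a/, so it voices to [b]. /rabipoupaexojoj/ → rabiboubaexojoj.
Rule 2 (intervocalic voicing): no segment meets the environment; /rabiboubaexojoj/ is unchanged.
Rule 3 (final i-epenthesis): the form ends in the consonant /j/, so [i] is inserted word-finally. /rabiboubaexojoj/ → rabiboubaexojoji.

rabiboubaexojoji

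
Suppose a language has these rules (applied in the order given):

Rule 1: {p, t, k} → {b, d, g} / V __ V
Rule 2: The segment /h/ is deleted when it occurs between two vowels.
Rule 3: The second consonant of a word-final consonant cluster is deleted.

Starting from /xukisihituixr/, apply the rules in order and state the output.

Rule 1 (intervocalic voicing): /k/ is a voiceless stop between vowels /u/ and /i/, so it voices to [g]. /t/ is a voiceless stop between vowels /i/ and /u/, so it voices to [d]. /xukisihituixr/ → xugisihiduixr.
Rule 2 (intervocalic h-deletion): /h/ occurs between vowels /i/ and /i/, so it deletes. /xugisihiduixr/ → xugisiiduixr.
Rule 3 (final cluster simplification): /r/ is the second consonant of a word-final cluster /xr/, so it deletes. /xugisiiduixr/ → xugisiiduix.

xugisiiduix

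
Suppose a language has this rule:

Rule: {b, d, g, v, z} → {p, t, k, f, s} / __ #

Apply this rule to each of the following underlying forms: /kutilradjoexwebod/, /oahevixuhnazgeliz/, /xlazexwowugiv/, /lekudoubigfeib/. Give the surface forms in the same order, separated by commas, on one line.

/kutilradjoexwebod/: /d/ is a voiced obstruent in word-final position, so it devoices to [t]. → [kutilradjoexwebot].
/oahevixuhnazgeliz/: /z/ is a voiced obstruent in word-final position, so it devoices to [s]. → [oahevixuhnazgelis].
/xlazexwowugiv/: /v/ is a voiced obstruent in word-final position, so it devoices to [f]. → [xlazexwowugif].
/lekudoubigfeib/: /b/ is a voiced obstruent in word-final position, so it devoices to [p]. → [lekudoubigfeip].

kutilradjoexwebot, oahevixuhnazgelis, xlazexwowugif, lekudoubigfeip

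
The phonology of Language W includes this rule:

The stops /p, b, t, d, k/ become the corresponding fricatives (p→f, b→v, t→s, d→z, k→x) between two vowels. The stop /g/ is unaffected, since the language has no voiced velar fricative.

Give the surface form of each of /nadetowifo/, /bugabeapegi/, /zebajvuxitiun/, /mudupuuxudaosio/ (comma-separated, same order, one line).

/nadetowifo/: /d/ is a stop between vowels /a/ and /e/, so it spirantizes to the fricative [z]. /t/ is a stop between vowels /e/ and /o/, so it spirantizes to the fricative [s]. → [nazesowifo].
/bugabeapegi/: /b/ is a stop between vowels /a/ and /e/, so it spirantizes to the fricative [v]. /p/ is a stop between vowels /a/ and /e/, so it spirantizes to the fricative [f]. → [bugaveafegi].
/zebajvuxitiun/: /b/ is a stop between vowels /e/ and /a/, so it spirantizes to the fricative [v]. /t/ is a stop between vowels /i/ and /i/, so it spirantizes to the fricative [s]. → [zevajvuxisiun].
/mudupuuxudaosio/: /d/ is a stop between vowels /u/ and /u/, so it spirantizes to the fricative [z]. /p/ is a stop between vowels /u/ and /u/, so it spirantizes to the fricative [f]. /d/ is a stop between vowels /u/ and /a/, so it spirantizes to the fricative [z]. → [muzufuuxuzaosio].

nazesowifo, bugaveafegi, zevajvuxisiun, muzufuuxuzaosio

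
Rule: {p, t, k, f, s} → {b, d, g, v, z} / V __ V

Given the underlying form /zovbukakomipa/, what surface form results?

zovbugagomiba

/k/ is a voiceless obstruent between vowels /u/ and /a/, so it voices to [g].
/k/ is a voiceless obstruent between vowels /a/ and /o/, so it voices to [g].
/p/ is a voiceless obstruent between vowels /i/ and /a/, so it voices to [b].
Surface form: [zovbugagomiba].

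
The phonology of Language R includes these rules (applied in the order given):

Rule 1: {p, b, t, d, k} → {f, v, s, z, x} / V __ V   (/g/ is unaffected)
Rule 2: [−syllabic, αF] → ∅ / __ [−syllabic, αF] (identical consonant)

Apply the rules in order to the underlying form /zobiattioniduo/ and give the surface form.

zoviationizuo

Rule 1 (intervocalic spirantization): /b/ is a stop between vowels /o/ and /i/, so it spirantizes to the fricative [v]. /d/ is a stop between vowels /i/ and /u/, so it spirantizes to the fricative [z]. /zobiattioniduo/ → zoviattionizuo.
Rule 2 (degemination): /tt/ is a geminate; the first /t/ deletes. /zoviattionizuo/ → zoviationizuo.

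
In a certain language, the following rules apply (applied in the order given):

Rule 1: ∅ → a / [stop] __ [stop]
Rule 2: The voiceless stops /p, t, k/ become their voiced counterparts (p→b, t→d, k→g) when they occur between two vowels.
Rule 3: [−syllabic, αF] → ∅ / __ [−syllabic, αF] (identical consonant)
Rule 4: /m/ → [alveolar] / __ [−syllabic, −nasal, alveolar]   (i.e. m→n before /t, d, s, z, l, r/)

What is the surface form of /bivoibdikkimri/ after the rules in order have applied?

bivoibadigaginri

Rule 1 (stop-cluster a-epenthesis): /b/ and /d/ form a stop–stop cluster, so [a] is inserted between them. /k/ and /k/ form a stop–stop cluster, so [a] is inserted between them. /bivoibdikkimri/ → bivoibadikakimri.
Rule 2 (intervocalic voicing): /k/ is a voiceless stop between vowels /i/ and /a/, so it voices to [g]. /k/ is a voiceless stop between vowels /a/ and /i/, so it voices to [g]. /bivoibadikakimri/ → bivoibadigagimri.
Rule 3 (degemination): no segment meets the environment; /bivoibadigagimri/ is unchanged.
Rule 4 (nasal place assimilation): /m/ precedes the alveolar consonant /r/, so it assimilates in place to [n]. /bivoibadigagimri/ → bivoibadigaginri.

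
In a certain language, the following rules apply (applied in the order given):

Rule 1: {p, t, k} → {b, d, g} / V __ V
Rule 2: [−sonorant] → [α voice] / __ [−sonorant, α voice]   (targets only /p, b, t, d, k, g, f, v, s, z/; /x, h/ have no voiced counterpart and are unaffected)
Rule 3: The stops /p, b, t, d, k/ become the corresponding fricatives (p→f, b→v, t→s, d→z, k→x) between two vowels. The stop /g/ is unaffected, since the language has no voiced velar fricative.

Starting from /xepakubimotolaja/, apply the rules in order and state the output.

xevaguvimozolaja

Rule 1 (intervocalic voicing): /p/ is a voiceless stop between vowels /e/ and /a/, so it voices to [b]. /k/ is a voiceless stop between vowels /a/ and /u/, so it voices to [g]. /t/ is a voiceless stop between vowels /o/ and /o/, so it voices to [d]. /xepakubimotolaja/ → xebagubimodolaja.
Rule 2 (regressive voicing assimilation): no segment meets the environment; /xebagubimodolaja/ is unchanged.
Rule 3 (intervocalic spirantization): /b/ is a stop between vowels /e/ and /a/, so it spirantizes to the fricative [v]. /b/ is a stop between vowels /u/ and /i/, so it spirantizes to the fricative [v]. /d/ is a stop between vowels /o/ and /o/, so it spirantizes to the fricative [z]. /xebagubimodolaja/ → xevaguvimozolaja.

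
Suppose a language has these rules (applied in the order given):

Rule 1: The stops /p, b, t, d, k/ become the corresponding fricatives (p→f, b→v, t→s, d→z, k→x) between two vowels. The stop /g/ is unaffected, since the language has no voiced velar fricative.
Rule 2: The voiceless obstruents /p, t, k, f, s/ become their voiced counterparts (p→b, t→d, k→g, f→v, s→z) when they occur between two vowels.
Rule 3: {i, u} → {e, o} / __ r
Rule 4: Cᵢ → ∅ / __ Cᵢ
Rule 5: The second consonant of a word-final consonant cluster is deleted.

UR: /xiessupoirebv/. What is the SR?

Rule 1 (intervocalic spirantization): /p/ is a stop between vowels /u/ and /o/, so it spirantizes to the fricative [f]. /xiessupoirebv/ → xiessufoirebv.
Rule 2 (intervocalic voicing): /f/ is a voiceless obstruent between vowels /u/ and /o/, so it voices to [v]. /xiessufoirebv/ → xiessuvoirebv.
Rule 3 (pre-rhotic lowering): /i/ is a high vowel immediately before /r/, so it lowers to [e]. /xiessuvoirebv/ → xiessuvoerebv.
Rule 4 (degemination): /ss/ is a geminate; the first /s/ deletes. /xiessuvoerebv/ → xiesuvoerebv.
Rule 5 (final cluster simplification): /v/ is the second consonant of a word-final cluster /bv/, so it deletes. /xiesuvoerebv/ → xiesuvoereb.

xiesuvoereb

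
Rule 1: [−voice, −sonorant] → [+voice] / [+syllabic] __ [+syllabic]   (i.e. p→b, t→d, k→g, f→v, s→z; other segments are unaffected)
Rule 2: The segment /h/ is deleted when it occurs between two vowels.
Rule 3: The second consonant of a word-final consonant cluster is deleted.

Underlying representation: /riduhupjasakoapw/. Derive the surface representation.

Rule 1 (intervocalic voicing): /s/ is a voiceless obstruent between vowels /a/ and /a/, so it voices to [z]. /k/ is a voiceless obstruent between vowels /a/ and /o/, so it voices to [g]. /riduhupjasakoapw/ → riduhupjazagoapw.
Rule 2 (intervocalic h-deletion): /h/ occurs between vowels /u/ and /u/, so it deletes. /riduhupjazagoapw/ → riduupjazagoapw.
Rule 3 (final cluster simplification): /w/ is the second consonant of a word-final cluster /pw/, so it deletes. /riduupjazagoapw/ → riduupjazagoap.

riduupjazagoap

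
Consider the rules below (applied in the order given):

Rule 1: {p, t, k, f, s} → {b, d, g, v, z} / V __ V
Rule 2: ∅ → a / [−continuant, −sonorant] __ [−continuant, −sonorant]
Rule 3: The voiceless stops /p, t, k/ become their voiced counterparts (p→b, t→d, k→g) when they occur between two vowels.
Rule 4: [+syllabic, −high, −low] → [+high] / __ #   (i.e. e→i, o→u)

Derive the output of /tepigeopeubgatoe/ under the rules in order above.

tebigeobeubagadoi

Rule 1 (intervocalic voicing): /p/ is a voiceless obstruent between vowels /e/ and /i/, so it voices to [b]. /p/ is a voiceless obstruent between vowels /o/ and /e/, so it voices to [b]. /t/ is a voiceless obstruent between vowels /a/ and /o/, so it voices to [d]. /tepigeopeubgatoe/ → tebigeobeubgadoe.
Rule 2 (stop-cluster a-epenthesis): /b/ and /g/ form a stop–stop cluster, so [a] is inserted between them. /tebigeobeubgadoe/ → tebigeobeubagadoe.
Rule 3 (intervocalic voicing): no segment meets the environment; /tebigeobeubagadoe/ is unchanged.
Rule 4 (final vowel raising): /e/ is a mid vowel in word-final position, so it raises to [i]. /tebigeobeubagadoe/ → tebigeobeubagadoi.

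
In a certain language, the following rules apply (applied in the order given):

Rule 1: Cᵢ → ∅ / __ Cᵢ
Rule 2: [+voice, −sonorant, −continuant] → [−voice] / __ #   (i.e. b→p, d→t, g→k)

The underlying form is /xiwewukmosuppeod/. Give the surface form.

xiwewukmosupeot

Rule 1 (degemination): /pp/ is a geminate; the first /p/ deletes. /xiwewukmosuppeod/ → xiwewukmosupeod.
Rule 2 (final devoicing): /d/ is a voiced stop in word-final position, so it devoices to [t]. /xiwewukmosupeod/ → xiwewukmosupeot.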